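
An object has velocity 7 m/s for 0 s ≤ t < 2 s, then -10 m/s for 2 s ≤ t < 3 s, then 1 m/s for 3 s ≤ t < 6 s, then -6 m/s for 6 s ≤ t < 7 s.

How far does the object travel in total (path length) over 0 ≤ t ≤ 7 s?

33 m

Distance (not displacement) is the total path length: add the absolute areas under v-t.
0–2 s: |7| × 2 = 14 m
2–3 s: |-10| × 1 = 10 m
3–6 s: |1| × 3 = 3 m
6–7 s: |-6| × 1 = 6 m
Total distance = 33 m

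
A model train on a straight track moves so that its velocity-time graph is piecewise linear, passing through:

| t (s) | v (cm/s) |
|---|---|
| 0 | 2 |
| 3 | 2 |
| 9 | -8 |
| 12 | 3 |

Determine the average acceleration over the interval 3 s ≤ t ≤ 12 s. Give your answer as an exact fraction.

Average acceleration = Δv/Δt = (3 − 2)/(12 − 3) = 1/9 cm/s².

1/9 cm/s²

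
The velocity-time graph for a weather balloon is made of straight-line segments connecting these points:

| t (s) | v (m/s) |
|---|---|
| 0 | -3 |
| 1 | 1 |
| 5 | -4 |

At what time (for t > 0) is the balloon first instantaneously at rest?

t = 0.75 s

v changes sign on 0–1 s (from -3 to 1); the graph is linear there, so v = 0 at t = 0 + (3)·(1 − 0)/(1 − -3) = 0.75 s.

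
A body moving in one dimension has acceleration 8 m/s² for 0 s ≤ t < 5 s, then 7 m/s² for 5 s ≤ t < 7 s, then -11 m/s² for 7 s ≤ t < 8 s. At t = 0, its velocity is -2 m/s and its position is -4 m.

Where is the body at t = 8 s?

222.5 m

On each constant-a segment, Δv = aΔt and Δx = v₀Δt + ½aΔt²; chain segment to segment.
0–5 s: v starts -2 m/s; Δx = -2·5 + ½·8·5² = 90 m; v ends 38 m/s.
5–7 s: v starts 38 m/s; Δx = 38·2 + ½·7·2² = 90 m; v ends 52 m/s.
7–8 s: v starts 52 m/s; Δx = 52·1 + ½·-11·1² = 46.5 m; v ends 41 m/s.
x(8) = -4 + Σ Δx = 222.5 m.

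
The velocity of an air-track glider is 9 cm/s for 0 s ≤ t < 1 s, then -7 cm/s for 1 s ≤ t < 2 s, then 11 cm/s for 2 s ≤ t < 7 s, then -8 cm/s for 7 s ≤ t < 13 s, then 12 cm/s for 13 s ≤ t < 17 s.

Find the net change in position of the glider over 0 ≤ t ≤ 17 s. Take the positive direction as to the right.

57 cm

Net displacement equals the area under the velocity-time graph (areas below the axis count negative).
0–1 s: 9 × 1 = 9 cm
1–2 s: -7 × 1 = -7 cm
2–7 s: 11 × 5 = 55 cm
7–13 s: -8 × 6 = -48 cm
13–17 s: 12 × 4 = 48 cm
Net displacement = 57 cm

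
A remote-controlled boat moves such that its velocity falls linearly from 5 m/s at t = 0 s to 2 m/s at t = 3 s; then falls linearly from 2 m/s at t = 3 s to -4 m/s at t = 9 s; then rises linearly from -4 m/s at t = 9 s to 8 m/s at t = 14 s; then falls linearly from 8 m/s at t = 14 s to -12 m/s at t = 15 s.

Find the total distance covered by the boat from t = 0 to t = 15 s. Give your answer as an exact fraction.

Total distance travelled is ∫|v| dt — sum the magnitudes of each area piece.
0–3 s: |½(5 + 2)(3)| = 10.5 m
3–9 s: v = 0 at t = 5 s; triangle areas 2 + 8 = 10 m
9–14 s: v = 0 at t = 32/3 s; triangle areas 10/3 + 40/3 = 50/3 m
14–15 s: v = 0 at t = 14.4 s; triangle areas 1.6 + 3.6 = 5.2 m
Total distance = 1271/30 m

1271/30 m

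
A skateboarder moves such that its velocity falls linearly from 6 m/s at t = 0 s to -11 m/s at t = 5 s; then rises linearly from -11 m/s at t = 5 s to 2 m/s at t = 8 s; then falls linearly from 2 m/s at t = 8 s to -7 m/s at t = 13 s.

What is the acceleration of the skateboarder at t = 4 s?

Acceleration is the slope of the v-t graph on 0–5 s: (-11 − 6)/(5 − 0) = -3.4 m/s².

-3.4 m/s²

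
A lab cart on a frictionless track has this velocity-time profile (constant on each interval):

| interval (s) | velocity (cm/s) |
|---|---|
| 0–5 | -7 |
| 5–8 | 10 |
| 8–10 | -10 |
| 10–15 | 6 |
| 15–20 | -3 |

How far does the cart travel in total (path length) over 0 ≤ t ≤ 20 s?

Total distance travelled is ∫|v| dt — sum the magnitudes of each area piece.
0–5 s: |-7| × 5 = 35 cm
5–8 s: |10| × 3 = 30 cm
8–10 s: |-10| × 2 = 20 cm
10–15 s: |6| × 5 = 30 cm
15–20 s: |-3| × 5 = 15 cm
Total distance = 130 cm

130 cm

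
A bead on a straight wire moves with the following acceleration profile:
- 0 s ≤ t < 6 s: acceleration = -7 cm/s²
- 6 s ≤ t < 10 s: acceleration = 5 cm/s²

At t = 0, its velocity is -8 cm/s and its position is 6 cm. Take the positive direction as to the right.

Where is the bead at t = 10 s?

-328 cm

On each constant-a segment, Δv = aΔt and Δx = v₀Δt + ½aΔt²; chain segment to segment.
0–6 s: v starts -8 cm/s; Δx = -8·6 + ½·-7·6² = -174 cm; v ends -50 cm/s.
6–10 s: v starts -50 cm/s; Δx = -50·4 + ½·5·4² = -160 cm; v ends -30 cm/s.
x(10) = 6 + Σ Δx = -328 cm.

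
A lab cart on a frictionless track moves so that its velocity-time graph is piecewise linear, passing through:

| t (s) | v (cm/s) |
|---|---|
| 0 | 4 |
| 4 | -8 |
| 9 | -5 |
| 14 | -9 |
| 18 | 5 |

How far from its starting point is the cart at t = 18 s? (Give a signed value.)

-83.5 cm

Net displacement equals the area under the velocity-time graph (areas below the axis count negative).
0–4 s: ½(4 + -8)(4) = -8 cm
4–9 s: ½(-8 + -5)(5) = -32.5 cm
9–14 s: ½(-5 + -9)(5) = -35 cm
14–18 s: ½(-9 + 5)(4) = -8 cm
Net displacement = -83.5 cm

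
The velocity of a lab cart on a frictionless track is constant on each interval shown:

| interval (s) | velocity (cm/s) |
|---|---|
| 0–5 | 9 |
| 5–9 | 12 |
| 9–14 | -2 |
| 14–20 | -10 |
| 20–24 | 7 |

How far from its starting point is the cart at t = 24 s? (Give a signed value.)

51 cm

Displacement is the signed area under the v-t curve.
0–5 s: 9 × 5 = 45 cm
5–9 s: 12 × 4 = 48 cm
9–14 s: -2 × 5 = -10 cm
14–20 s: -10 × 6 = -60 cm
20–24 s: 7 × 4 = 28 cm
Net displacement = 51 cm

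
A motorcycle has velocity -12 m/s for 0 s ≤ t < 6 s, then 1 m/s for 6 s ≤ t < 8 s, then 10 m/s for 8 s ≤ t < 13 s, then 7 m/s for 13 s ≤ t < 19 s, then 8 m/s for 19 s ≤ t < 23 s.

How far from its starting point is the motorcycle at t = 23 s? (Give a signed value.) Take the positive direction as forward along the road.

Net displacement equals the area under the velocity-time graph (areas below the axis count negative).
0–6 s: -12 × 6 = -72 m
6–8 s: 1 × 2 = 2 m
8–13 s: 10 × 5 = 50 m
13–19 s: 7 × 6 = 42 m
19–23 s: 8 × 4 = 32 m
Net displacement = 54 m

54 m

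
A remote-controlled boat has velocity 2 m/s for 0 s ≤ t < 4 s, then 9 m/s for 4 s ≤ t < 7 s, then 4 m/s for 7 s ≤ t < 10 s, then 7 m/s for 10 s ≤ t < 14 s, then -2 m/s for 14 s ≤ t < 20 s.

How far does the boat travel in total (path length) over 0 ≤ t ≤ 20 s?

Total distance travelled is ∫|v| dt — sum the magnitudes of each area piece.
0–4 s: |2| × 4 = 8 m
4–7 s: |9| × 3 = 27 m
7–10 s: |4| × 3 = 12 m
10–14 s: |7| × 4 = 28 m
14–20 s: |-2| × 6 = 12 m
Total distance = 87 m

87 m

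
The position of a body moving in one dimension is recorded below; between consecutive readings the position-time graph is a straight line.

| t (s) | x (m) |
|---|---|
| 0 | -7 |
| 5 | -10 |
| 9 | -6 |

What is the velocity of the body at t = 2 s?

-0.6 m/s

Velocity is the slope of the x-t graph on 0–5 s: (-10 − -7)/(5 − 0) = -0.6 m/s.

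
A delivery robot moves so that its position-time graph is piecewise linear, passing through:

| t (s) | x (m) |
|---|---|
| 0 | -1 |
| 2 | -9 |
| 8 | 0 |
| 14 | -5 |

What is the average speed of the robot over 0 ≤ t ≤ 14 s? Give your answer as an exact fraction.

11/7 m/s

Average speed = (total path length)/(elapsed time); on a piecewise-linear x-t graph the path length is Σ|Δx|.
0–2 s: |Δx| = |-9 − -1| = 8 m
2–8 s: |Δx| = |0 − -9| = 9 m
8–14 s: |Δx| = |-5 − 0| = 5 m
Total path = 22 m; average speed = 22/14 = 11/7 m/s.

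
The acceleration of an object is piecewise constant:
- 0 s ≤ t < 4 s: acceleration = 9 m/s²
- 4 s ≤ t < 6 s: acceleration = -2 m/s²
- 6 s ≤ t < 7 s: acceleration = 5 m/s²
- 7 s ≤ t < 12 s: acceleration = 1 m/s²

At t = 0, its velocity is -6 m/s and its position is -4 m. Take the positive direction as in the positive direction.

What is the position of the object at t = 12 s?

On each constant-a segment, Δv = aΔt and Δx = v₀Δt + ½aΔt²; chain segment to segment.
0–4 s: v starts -6 m/s; Δx = -6·4 + ½·9·4² = 48 m; v ends 30 m/s.
4–6 s: v starts 30 m/s; Δx = 30·2 + ½·-2·2² = 56 m; v ends 26 m/s.
6–7 s: v starts 26 m/s; Δx = 26·1 + ½·5·1² = 28.5 m; v ends 31 m/s.
7–12 s: v starts 31 m/s; Δx = 31·5 + ½·1·5² = 167.5 m; v ends 36 m/s.
x(12) = -4 + Σ Δx = 296 m.

296 m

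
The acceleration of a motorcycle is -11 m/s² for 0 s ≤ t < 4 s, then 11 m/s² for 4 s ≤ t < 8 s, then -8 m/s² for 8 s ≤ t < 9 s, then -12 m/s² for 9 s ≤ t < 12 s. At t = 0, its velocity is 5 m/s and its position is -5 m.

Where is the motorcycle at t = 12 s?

-203 m

On each constant-a segment, Δv = aΔt and Δx = v₀Δt + ½aΔt²; chain segment to segment.
0–4 s: v starts 5 m/s; Δx = 5·4 + ½·-11·4² = -68 m; v ends -39 m/s.
4–8 s: v starts -39 m/s; Δx = -39·4 + ½·11·4² = -68 m; v ends 5 m/s.
8–9 s: v starts 5 m/s; Δx = 5·1 + ½·-8·1² = 1 m; v ends -3 m/s.
9–12 s: v starts -3 m/s; Δx = -3·3 + ½·-12·3² = -63 m; v ends -39 m/s.
x(12) = -5 + Σ Δx = -203 m.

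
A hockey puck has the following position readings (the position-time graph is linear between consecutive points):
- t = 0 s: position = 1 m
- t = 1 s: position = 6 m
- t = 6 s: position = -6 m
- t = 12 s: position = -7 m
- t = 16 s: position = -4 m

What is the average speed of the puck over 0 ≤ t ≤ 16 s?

1.3125 m/s

Average speed = (total path length)/(elapsed time); on a piecewise-linear x-t graph the path length is Σ|Δx|.
0–1 s: |Δx| = |6 − 1| = 5 m
1–6 s: |Δx| = |-6 − 6| = 12 m
6–12 s: |Δx| = |-7 − -6| = 1 m
12–16 s: |Δx| = |-4 − -7| = 3 m
Total path = 21 m; average speed = 21/16 = 1.3125 m/s.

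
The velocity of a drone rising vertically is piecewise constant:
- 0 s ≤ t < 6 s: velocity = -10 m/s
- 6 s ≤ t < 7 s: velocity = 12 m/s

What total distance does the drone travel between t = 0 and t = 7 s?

72 m

Distance (not displacement) is the total path length: add the absolute areas under v-t.
0–6 s: |-10| × 6 = 60 m
6–7 s: |12| × 1 = 12 m
Total distance = 72 m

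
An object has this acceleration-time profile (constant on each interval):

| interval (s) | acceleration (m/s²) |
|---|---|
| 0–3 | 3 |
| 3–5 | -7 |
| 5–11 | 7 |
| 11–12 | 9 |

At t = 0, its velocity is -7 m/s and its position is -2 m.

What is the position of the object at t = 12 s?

On each constant-a segment, Δv = aΔt and Δx = v₀Δt + ½aΔt²; chain segment to segment.
0–3 s: v starts -7 m/s; Δx = -7·3 + ½·3·3² = -7.5 m; v ends 2 m/s.
3–5 s: v starts 2 m/s; Δx = 2·2 + ½·-7·2² = -10 m; v ends -12 m/s.
5–11 s: v starts -12 m/s; Δx = -12·6 + ½·7·6² = 54 m; v ends 30 m/s.
11–12 s: v starts 30 m/s; Δx = 30·1 + ½·9·1² = 34.5 m; v ends 39 m/s.
x(12) = -2 + Σ Δx = 69 m.

69 m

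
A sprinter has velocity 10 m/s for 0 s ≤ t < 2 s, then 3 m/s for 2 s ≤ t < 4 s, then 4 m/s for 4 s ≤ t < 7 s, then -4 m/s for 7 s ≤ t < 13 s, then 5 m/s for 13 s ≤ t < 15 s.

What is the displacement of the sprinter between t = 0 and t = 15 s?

24 m

Net displacement equals the area under the velocity-time graph (areas below the axis count negative).
0–2 s: 10 × 2 = 20 m
2–4 s: 3 × 2 = 6 m
4–7 s: 4 × 3 = 12 m
7–13 s: -4 × 6 = -24 m
13–15 s: 5 × 2 = 10 m
Net displacement = 24 m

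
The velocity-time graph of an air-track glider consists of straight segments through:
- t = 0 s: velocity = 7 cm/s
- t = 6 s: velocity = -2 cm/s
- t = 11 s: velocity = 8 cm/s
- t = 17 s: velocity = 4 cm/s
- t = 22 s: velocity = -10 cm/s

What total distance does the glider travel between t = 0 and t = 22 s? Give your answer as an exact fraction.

Total distance travelled is ∫|v| dt — sum the magnitudes of each area piece.
0–6 s: v = 0 at t = 14/3 s; triangle areas 49/3 + 4/3 = 53/3 cm
6–11 s: v = 0 at t = 7 s; triangle areas 1 + 16 = 17 cm
11–17 s: |½(8 + 4)(6)| = 36 cm
17–22 s: v = 0 at t = 129/7 s; triangle areas 20/7 + 125/7 = 145/7 cm
Total distance = 1919/21 cm

1919/21 cm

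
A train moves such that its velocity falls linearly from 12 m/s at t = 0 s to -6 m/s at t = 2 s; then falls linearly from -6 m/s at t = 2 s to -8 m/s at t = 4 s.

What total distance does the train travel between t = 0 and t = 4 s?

Distance (not displacement) is the total path length: add the absolute areas under v-t.
0–2 s: v = 0 at t = 4/3 s; triangle areas 8 + 2 = 10 m
2–4 s: |½(-6 + -8)(2)| = 14 m
Total distance = 24 m

24 m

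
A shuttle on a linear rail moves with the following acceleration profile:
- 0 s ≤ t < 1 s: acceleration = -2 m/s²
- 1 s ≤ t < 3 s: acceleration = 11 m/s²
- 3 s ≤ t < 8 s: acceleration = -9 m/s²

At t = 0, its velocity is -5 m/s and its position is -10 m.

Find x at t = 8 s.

-45.5 m

On each constant-a segment, Δv = aΔt and Δx = v₀Δt + ½aΔt²; chain segment to segment.
0–1 s: v starts -5 m/s; Δx = -5·1 + ½·-2·1² = -6 m; v ends -7 m/s.
1–3 s: v starts -7 m/s; Δx = -7·2 + ½·11·2² = 8 m; v ends 15 m/s.
3–8 s: v starts 15 m/s; Δx = 15·5 + ½·-9·5² = -37.5 m; v ends -30 m/s.
x(8) = -10 + Σ Δx = -45.5 m.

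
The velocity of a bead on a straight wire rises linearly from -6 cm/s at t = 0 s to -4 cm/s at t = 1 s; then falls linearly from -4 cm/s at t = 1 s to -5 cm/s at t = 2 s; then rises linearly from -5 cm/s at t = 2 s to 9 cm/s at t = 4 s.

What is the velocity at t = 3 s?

On 2–4 s the graph is linear from -5 to 9 cm/s: v(3) = -5 + (9 − -5)·(3 − 2)/(4 − 2) = 2 cm/s.

2 cm/s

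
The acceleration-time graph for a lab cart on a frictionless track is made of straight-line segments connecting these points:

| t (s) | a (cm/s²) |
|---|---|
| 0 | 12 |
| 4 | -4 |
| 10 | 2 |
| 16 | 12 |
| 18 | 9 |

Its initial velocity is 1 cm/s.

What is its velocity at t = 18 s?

74 cm/s

Δv equals the area under the a-t graph; then v = v₀ + Δv.
0–4 s: ½(12 + -4)(4) = 16 cm/s
4–10 s: ½(-4 + 2)(6) = -6 cm/s
10–16 s: ½(2 + 12)(6) = 42 cm/s
16–18 s: ½(12 + 9)(2) = 21 cm/s
Δv = 73 cm/s, so v(18) = 1 + (73) = 74 cm/s.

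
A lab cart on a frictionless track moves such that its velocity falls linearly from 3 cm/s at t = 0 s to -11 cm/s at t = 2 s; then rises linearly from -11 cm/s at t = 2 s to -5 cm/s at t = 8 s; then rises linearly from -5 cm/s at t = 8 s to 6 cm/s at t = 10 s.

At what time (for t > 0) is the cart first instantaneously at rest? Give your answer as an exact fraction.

v changes sign on 0–2 s (from 3 to -11); the graph is linear there, so v = 0 at t = 0 + (-3)·(2 − 0)/(-11 − 3) = 3/7 s.

t = 3/7 s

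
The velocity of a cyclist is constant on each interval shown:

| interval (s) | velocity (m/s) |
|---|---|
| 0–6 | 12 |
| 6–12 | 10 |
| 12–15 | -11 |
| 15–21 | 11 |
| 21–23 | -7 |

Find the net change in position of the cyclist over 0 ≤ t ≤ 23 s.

Displacement is the signed area under the v-t curve.
0–6 s: 12 × 6 = 72 m
6–12 s: 10 × 6 = 60 m
12–15 s: -11 × 3 = -33 m
15–21 s: 11 × 6 = 66 m
21–23 s: -7 × 2 = -14 m
Net displacement = 151 m

151 m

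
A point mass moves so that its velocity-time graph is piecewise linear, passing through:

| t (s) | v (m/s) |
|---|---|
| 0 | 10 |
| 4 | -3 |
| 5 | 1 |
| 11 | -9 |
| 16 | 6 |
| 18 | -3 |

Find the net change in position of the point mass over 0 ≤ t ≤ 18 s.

-15.5 m

Displacement is the signed area under the v-t curve.
0–4 s: ½(10 + -3)(4) = 14 m
4–5 s: ½(-3 + 1)(1) = -1 m
5–11 s: ½(1 + -9)(6) = -24 m
11–16 s: ½(-9 + 6)(5) = -7.5 m
16–18 s: ½(6 + -3)(2) = 3 m
Net displacement = -15.5 m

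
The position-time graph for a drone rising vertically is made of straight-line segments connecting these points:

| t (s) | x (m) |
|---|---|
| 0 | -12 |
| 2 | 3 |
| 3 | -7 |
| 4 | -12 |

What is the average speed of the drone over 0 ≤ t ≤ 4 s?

Average speed = (total path length)/(elapsed time); on a piecewise-linear x-t graph the path length is Σ|Δx|.
0–2 s: |Δx| = |3 − -12| = 15 m
2–3 s: |Δx| = |-7 − 3| = 10 m
3–4 s: |Δx| = |-12 − -7| = 5 m
Total path = 30 m; average speed = 30/4 = 7.5 m/s.

7.5 m/s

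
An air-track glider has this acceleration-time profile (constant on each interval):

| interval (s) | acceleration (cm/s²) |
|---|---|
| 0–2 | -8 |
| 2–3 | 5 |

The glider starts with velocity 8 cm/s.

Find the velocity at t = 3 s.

-3 cm/s

Δv equals the area under the a-t graph; then v = v₀ + Δv.
0–2 s: -8 × 2 = -16 cm/s
2–3 s: 5 × 1 = 5 cm/s
Δv = -11 cm/s, so v(3) = 8 + (-11) = -3 cm/s.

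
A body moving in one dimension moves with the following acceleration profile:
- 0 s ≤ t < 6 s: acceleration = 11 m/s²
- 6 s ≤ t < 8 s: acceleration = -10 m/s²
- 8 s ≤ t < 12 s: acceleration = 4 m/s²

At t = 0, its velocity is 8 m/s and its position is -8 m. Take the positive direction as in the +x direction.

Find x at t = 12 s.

On each constant-a segment, Δv = aΔt and Δx = v₀Δt + ½aΔt²; chain segment to segment.
0–6 s: v starts 8 m/s; Δx = 8·6 + ½·11·6² = 246 m; v ends 74 m/s.
6–8 s: v starts 74 m/s; Δx = 74·2 + ½·-10·2² = 128 m; v ends 54 m/s.
8–12 s: v starts 54 m/s; Δx = 54·4 + ½·4·4² = 248 m; v ends 70 m/s.
x(12) = -8 + Σ Δx = 614 m.

614 m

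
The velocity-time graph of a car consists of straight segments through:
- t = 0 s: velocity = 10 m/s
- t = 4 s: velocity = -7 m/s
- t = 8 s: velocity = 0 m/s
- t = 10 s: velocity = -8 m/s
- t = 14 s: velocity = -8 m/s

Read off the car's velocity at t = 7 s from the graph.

On 4–8 s the graph is linear from -7 to 0 m/s: v(7) = -7 + (0 − -7)·(7 − 4)/(8 − 4) = -1.75 m/s.

-1.75 m/s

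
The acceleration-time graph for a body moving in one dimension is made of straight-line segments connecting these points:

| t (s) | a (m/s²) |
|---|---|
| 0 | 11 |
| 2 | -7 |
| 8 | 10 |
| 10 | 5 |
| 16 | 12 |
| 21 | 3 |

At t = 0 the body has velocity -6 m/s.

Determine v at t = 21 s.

110.5 m/s

Δv equals the area under the a-t graph; then v = v₀ + Δv.
0–2 s: ½(11 + -7)(2) = 4 m/s
2–8 s: ½(-7 + 10)(6) = 9 m/s
8–10 s: ½(10 + 5)(2) = 15 m/s
10–16 s: ½(5 + 12)(6) = 51 m/s
16–21 s: ½(12 + 3)(5) = 37.5 m/s
Δv = 116.5 m/s, so v(21) = -6 + (116.5) = 110.5 m/s.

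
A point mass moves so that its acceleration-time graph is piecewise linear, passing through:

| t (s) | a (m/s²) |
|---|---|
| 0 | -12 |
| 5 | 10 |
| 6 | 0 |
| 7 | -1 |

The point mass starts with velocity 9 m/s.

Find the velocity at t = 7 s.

Δv equals the area under the a-t graph; then v = v₀ + Δv.
0–5 s: ½(-12 + 10)(5) = -5 m/s
5–6 s: ½(10 + 0)(1) = 5 m/s
6–7 s: ½(0 + -1)(1) = -0.5 m/s
Δv = -0.5 m/s, so v(7) = 9 + (-0.5) = 8.5 m/s.

8.5 m/s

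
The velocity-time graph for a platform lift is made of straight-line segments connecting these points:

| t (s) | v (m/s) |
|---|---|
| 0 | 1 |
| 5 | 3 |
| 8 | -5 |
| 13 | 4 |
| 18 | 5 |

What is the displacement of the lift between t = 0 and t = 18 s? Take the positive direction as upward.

Net displacement equals the area under the velocity-time graph (areas below the axis count negative).
0–5 s: ½(1 + 3)(5) = 10 m
5–8 s: ½(3 + -5)(3) = -3 m
8–13 s: ½(-5 + 4)(5) = -2.5 m
13–18 s: ½(4 + 5)(5) = 22.5 m
Net displacement = 27 m

27 m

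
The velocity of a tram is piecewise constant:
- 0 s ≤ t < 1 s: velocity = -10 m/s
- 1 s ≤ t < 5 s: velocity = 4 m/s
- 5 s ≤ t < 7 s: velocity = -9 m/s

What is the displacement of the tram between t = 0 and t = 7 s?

-12 m

Displacement is the signed area under the v-t curve.
0–1 s: -10 × 1 = -10 m
1–5 s: 4 × 4 = 16 m
5–7 s: -9 × 2 = -18 m
Net displacement = -12 m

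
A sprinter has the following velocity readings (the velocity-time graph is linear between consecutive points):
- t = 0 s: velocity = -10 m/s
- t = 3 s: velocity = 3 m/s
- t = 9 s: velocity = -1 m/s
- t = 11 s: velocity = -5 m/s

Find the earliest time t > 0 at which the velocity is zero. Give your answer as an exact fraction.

t = 30/13 s

v changes sign on 0–3 s (from -10 to 3); the graph is linear there, so v = 0 at t = 0 + (10)·(3 − 0)/(3 − -10) = 30/13 s.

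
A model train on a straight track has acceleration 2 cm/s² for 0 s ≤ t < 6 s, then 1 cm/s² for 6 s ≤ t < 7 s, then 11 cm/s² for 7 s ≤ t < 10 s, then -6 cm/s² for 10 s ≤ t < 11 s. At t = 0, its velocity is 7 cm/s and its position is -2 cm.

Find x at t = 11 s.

On each constant-a segment, Δv = aΔt and Δx = v₀Δt + ½aΔt²; chain segment to segment.
0–6 s: v starts 7 cm/s; Δx = 7·6 + ½·2·6² = 78 cm; v ends 19 cm/s.
6–7 s: v starts 19 cm/s; Δx = 19·1 + ½·1·1² = 19.5 cm; v ends 20 cm/s.
7–10 s: v starts 20 cm/s; Δx = 20·3 + ½·11·3² = 109.5 cm; v ends 53 cm/s.
10–11 s: v starts 53 cm/s; Δx = 53·1 + ½·-6·1² = 50 cm; v ends 47 cm/s.
x(11) = -2 + Σ Δx = 255 cm.

255 cm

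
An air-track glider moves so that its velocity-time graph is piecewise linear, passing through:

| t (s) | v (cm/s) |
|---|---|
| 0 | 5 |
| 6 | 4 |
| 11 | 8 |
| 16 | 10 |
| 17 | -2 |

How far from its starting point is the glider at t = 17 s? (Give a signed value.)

Displacement is the signed area under the v-t curve.
0–6 s: ½(5 + 4)(6) = 27 cm
6–11 s: ½(4 + 8)(5) = 30 cm
11–16 s: ½(8 + 10)(5) = 45 cm
16–17 s: ½(10 + -2)(1) = 4 cm
Net displacement = 106 cm

106 cm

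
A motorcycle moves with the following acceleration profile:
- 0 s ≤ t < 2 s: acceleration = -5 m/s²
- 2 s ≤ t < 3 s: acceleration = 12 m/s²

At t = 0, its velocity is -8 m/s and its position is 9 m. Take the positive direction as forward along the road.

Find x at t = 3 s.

On each constant-a segment, Δv = aΔt and Δx = v₀Δt + ½aΔt²; chain segment to segment.
0–2 s: v starts -8 m/s; Δx = -8·2 + ½·-5·2² = -26 m; v ends -18 m/s.
2–3 s: v starts -18 m/s; Δx = -18·1 + ½·12·1² = -12 m; v ends -6 m/s.
x(3) = 9 + Σ Δx = -29 m.

-29 m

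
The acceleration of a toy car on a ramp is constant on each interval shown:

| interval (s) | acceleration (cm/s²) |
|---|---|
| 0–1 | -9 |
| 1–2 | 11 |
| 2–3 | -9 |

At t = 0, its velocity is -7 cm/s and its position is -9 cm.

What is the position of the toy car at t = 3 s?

On each constant-a segment, Δv = aΔt and Δx = v₀Δt + ½aΔt²; chain segment to segment.
0–1 s: v starts -7 cm/s; Δx = -7·1 + ½·-9·1² = -11.5 cm; v ends -16 cm/s.
1–2 s: v starts -16 cm/s; Δx = -16·1 + ½·11·1² = -10.5 cm; v ends -5 cm/s.
2–3 s: v starts -5 cm/s; Δx = -5·1 + ½·-9·1² = -9.5 cm; v ends -14 cm/s.
x(3) = -9 + Σ Δx = -40.5 cm.

-40.5 cm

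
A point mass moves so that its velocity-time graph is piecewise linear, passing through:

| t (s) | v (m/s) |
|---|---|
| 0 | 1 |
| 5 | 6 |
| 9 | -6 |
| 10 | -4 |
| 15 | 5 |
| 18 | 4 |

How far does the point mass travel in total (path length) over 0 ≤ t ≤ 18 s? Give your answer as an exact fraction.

1069/18 m

Distance (not displacement) is the total path length: add the absolute areas under v-t.
0–5 s: |½(1 + 6)(5)| = 17.5 m
5–9 s: v = 0 at t = 7 s; triangle areas 6 + 6 = 12 m
9–10 s: |½(-6 + -4)(1)| = 5 m
10–15 s: v = 0 at t = 110/9 s; triangle areas 40/9 + 125/18 = 205/18 m
15–18 s: |½(5 + 4)(3)| = 13.5 m
Total distance = 1069/18 m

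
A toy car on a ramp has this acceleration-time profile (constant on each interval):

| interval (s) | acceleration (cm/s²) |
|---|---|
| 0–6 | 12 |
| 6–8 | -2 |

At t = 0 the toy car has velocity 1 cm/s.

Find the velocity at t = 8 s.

Δv equals the area under the a-t graph; then v = v₀ + Δv.
0–6 s: 12 × 6 = 72 cm/s
6–8 s: -2 × 2 = -4 cm/s
Δv = 68 cm/s, so v(8) = 1 + (68) = 69 cm/s.

69 cm/s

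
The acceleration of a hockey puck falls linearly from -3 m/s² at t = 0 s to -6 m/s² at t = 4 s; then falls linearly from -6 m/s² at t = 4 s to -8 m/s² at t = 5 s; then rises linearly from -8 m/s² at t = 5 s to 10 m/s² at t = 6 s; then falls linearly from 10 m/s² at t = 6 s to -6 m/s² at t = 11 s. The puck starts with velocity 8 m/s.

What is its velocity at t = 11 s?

-6 m/s

Δv equals the area under the a-t graph; then v = v₀ + Δv.
0–4 s: ½(-3 + -6)(4) = -18 m/s
4–5 s: ½(-6 + -8)(1) = -7 m/s
5–6 s: ½(-8 + 10)(1) = 1 m/s
6–11 s: ½(10 + -6)(5) = 10 m/s
Δv = -14 m/s, so v(11) = 8 + (-14) = -6 m/s.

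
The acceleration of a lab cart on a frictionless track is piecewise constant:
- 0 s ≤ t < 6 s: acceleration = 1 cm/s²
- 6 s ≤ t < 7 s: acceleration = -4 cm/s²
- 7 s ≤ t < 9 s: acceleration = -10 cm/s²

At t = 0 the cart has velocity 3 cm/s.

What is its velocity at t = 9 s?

-15 cm/s

Δv equals the area under the a-t graph; then v = v₀ + Δv.
0–6 s: 1 × 6 = 6 cm/s
6–7 s: -4 × 1 = -4 cm/s
7–9 s: -10 × 2 = -20 cm/s
Δv = -18 cm/s, so v(9) = 3 + (-18) = -15 cm/s.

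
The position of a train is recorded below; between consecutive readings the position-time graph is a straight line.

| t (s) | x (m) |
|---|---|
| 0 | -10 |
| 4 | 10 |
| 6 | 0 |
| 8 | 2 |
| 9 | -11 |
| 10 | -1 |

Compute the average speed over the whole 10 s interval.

5.5 m/s

Average speed = (total path length)/(elapsed time); on a piecewise-linear x-t graph the path length is Σ|Δx|.
0–4 s: |Δx| = |10 − -10| = 20 m
4–6 s: |Δx| = |0 − 10| = 10 m
6–8 s: |Δx| = |2 − 0| = 2 m
8–9 s: |Δx| = |-11 − 2| = 13 m
9–10 s: |Δx| = |-1 − -11| = 10 m
Total path = 55 m; average speed = 55/10 = 5.5 m/s.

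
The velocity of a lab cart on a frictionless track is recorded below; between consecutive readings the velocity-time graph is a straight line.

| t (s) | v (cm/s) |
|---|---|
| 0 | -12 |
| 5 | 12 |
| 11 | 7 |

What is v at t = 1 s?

-7.2 cm/s

On 0–5 s the graph is linear from -12 to 12 cm/s: v(1) = -12 + (12 − -12)·(1 − 0)/(5 − 0) = -7.2 cm/s.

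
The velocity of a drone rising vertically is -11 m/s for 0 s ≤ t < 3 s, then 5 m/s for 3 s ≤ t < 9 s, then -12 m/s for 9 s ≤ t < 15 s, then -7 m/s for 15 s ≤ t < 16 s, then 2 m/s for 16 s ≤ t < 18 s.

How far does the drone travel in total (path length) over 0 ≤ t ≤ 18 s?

146 m

Total distance travelled is ∫|v| dt — sum the magnitudes of each area piece.
0–3 s: |-11| × 3 = 33 m
3–9 s: |5| × 6 = 30 m
9–15 s: |-12| × 6 = 72 m
15–16 s: |-7| × 1 = 7 m
16–18 s: |2| × 2 = 4 m
Total distance = 146 m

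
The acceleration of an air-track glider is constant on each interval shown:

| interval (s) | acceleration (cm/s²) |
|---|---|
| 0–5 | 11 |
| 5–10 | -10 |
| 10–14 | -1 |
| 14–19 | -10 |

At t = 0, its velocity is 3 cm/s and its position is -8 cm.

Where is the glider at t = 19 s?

On each constant-a segment, Δv = aΔt and Δx = v₀Δt + ½aΔt²; chain segment to segment.
0–5 s: v starts 3 cm/s; Δx = 3·5 + ½·11·5² = 152.5 cm; v ends 58 cm/s.
5–10 s: v starts 58 cm/s; Δx = 58·5 + ½·-10·5² = 165 cm; v ends 8 cm/s.
10–14 s: v starts 8 cm/s; Δx = 8·4 + ½·-1·4² = 24 cm; v ends 4 cm/s.
14–19 s: v starts 4 cm/s; Δx = 4·5 + ½·-10·5² = -105 cm; v ends -46 cm/s.
x(19) = -8 + Σ Δx = 228.5 cm.

228.5 cm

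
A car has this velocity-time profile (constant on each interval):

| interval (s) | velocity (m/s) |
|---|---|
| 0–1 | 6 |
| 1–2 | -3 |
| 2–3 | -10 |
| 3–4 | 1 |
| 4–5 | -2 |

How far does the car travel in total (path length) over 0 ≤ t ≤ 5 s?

Distance (not displacement) is the total path length: add the absolute areas under v-t.
0–1 s: |6| × 1 = 6 m
1–2 s: |-3| × 1 = 3 m
2–3 s: |-10| × 1 = 10 m
3–4 s: |1| × 1 = 1 m
4–5 s: |-2| × 1 = 2 m
Total distance = 22 m

22 m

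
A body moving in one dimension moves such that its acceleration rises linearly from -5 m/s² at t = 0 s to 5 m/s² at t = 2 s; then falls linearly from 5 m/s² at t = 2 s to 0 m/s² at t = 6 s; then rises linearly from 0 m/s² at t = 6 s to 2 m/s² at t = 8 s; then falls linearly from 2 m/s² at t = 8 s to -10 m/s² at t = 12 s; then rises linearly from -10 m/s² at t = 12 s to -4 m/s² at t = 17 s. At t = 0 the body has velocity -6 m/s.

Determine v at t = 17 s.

Δv equals the area under the a-t graph; then v = v₀ + Δv.
0–2 s: ½(-5 + 5)(2) = 0 m/s
2–6 s: ½(5 + 0)(4) = 10 m/s
6–8 s: ½(0 + 2)(2) = 2 m/s
8–12 s: ½(2 + -10)(4) = -16 m/s
12–17 s: ½(-10 + -4)(5) = -35 m/s
Δv = -39 m/s, so v(17) = -6 + (-39) = -45 m/s.

-45 m/s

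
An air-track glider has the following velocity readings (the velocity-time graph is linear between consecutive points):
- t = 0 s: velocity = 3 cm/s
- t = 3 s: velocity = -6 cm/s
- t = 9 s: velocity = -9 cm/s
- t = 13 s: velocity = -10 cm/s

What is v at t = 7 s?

On 3–9 s the graph is linear from -6 to -9 cm/s: v(7) = -6 + (-9 − -6)·(7 − 3)/(9 − 3) = -8 cm/s.

-8 cm/s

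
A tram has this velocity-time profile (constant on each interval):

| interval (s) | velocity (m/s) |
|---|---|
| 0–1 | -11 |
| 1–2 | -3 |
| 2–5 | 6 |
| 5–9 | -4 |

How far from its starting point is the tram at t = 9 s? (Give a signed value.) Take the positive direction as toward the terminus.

Net displacement equals the area under the velocity-time graph (areas below the axis count negative).
0–1 s: -11 × 1 = -11 m
1–2 s: -3 × 1 = -3 m
2–5 s: 6 × 3 = 18 m
5–9 s: -4 × 4 = -16 m
Net displacement = -12 m

-12 m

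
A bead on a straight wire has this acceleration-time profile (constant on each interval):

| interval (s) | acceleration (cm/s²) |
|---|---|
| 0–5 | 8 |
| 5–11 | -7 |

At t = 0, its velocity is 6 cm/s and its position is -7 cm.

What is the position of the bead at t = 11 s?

On each constant-a segment, Δv = aΔt and Δx = v₀Δt + ½aΔt²; chain segment to segment.
0–5 s: v starts 6 cm/s; Δx = 6·5 + ½·8·5² = 130 cm; v ends 46 cm/s.
5–11 s: v starts 46 cm/s; Δx = 46·6 + ½·-7·6² = 150 cm; v ends 4 cm/s.
x(11) = -7 + Σ Δx = 273 cm.

273 cm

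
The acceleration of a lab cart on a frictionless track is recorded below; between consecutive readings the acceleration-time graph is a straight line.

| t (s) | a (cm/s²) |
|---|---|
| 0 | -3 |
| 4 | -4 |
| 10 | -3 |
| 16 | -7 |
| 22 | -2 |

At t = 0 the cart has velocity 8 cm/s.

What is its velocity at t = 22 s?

Δv equals the area under the a-t graph; then v = v₀ + Δv.
0–4 s: ½(-3 + -4)(4) = -14 cm/s
4–10 s: ½(-4 + -3)(6) = -21 cm/s
10–16 s: ½(-3 + -7)(6) = -30 cm/s
16–22 s: ½(-7 + -2)(6) = -27 cm/s
Δv = -92 cm/s, so v(22) = 8 + (-92) = -84 cm/s.

-84 cm/s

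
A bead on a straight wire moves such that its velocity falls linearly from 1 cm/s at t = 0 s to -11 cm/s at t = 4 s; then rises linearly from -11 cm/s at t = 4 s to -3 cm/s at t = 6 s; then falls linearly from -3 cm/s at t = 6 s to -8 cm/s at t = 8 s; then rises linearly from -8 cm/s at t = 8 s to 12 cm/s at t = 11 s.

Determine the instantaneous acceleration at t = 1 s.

Acceleration is the slope of the v-t graph on 0–4 s: (-11 − 1)/(4 − 0) = -3 cm/s².

-3 cm/s²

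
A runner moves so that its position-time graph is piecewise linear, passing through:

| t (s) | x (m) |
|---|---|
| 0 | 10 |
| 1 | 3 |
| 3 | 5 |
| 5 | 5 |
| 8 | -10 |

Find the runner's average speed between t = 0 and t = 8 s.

3 m/s

Average speed = (total path length)/(elapsed time); on a piecewise-linear x-t graph the path length is Σ|Δx|.
0–1 s: |Δx| = |3 − 10| = 7 m
1–3 s: |Δx| = |5 − 3| = 2 m
3–5 s: |Δx| = |5 − 5| = 0 m
5–8 s: |Δx| = |-10 − 5| = 15 m
Total path = 24 m; average speed = 24/8 = 3 m/s.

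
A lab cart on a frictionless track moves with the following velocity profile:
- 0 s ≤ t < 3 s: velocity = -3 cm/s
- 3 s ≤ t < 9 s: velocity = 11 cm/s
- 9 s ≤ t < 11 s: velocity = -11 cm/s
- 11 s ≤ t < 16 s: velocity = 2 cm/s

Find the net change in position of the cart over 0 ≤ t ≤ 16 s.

Displacement is the signed area under the v-t curve.
0–3 s: -3 × 3 = -9 cm
3–9 s: 11 × 6 = 66 cm
9–11 s: -11 × 2 = -22 cm
11–16 s: 2 × 5 = 10 cm
Net displacement = 45 cm

45 cm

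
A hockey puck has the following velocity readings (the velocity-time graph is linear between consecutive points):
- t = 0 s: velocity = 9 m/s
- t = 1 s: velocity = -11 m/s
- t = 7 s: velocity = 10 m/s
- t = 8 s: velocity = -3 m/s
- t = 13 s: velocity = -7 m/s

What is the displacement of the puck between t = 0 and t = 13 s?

-25.5 m

Displacement is the signed area under the v-t curve.
0–1 s: ½(9 + -11)(1) = -1 m
1–7 s: ½(-11 + 10)(6) = -3 m
7–8 s: ½(10 + -3)(1) = 3.5 m
8–13 s: ½(-3 + -7)(5) = -25 m
Net displacement = -25.5 m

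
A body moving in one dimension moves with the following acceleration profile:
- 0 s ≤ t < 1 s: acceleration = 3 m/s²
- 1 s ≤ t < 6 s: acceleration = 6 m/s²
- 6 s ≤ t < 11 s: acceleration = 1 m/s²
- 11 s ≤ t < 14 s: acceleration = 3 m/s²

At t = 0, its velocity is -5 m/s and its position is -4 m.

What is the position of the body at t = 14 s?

322.5 m

On each constant-a segment, Δv = aΔt and Δx = v₀Δt + ½aΔt²; chain segment to segment.
0–1 s: v starts -5 m/s; Δx = -5·1 + ½·3·1² = -3.5 m; v ends -2 m/s.
1–6 s: v starts -2 m/s; Δx = -2·5 + ½·6·5² = 65 m; v ends 28 m/s.
6–11 s: v starts 28 m/s; Δx = 28·5 + ½·1·5² = 152.5 m; v ends 33 m/s.
11–14 s: v starts 33 m/s; Δx = 33·3 + ½·3·3² = 112.5 m; v ends 42 m/s.
x(14) = -4 + Σ Δx = 322.5 m.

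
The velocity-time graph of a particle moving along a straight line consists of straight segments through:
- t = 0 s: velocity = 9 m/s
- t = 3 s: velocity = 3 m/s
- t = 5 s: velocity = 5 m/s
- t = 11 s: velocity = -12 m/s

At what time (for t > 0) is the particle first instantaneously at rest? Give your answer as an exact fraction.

v changes sign on 5–11 s (from 5 to -12); the graph is linear there, so v = 0 at t = 5 + (-5)·(11 − 5)/(-12 − 5) = 115/17 s.

t = 115/17 s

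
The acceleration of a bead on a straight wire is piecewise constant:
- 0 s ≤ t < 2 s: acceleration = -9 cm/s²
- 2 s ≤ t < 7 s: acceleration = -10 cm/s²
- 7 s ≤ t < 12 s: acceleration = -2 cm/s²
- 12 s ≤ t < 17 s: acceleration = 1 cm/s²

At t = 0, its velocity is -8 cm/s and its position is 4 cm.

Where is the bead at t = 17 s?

-1107.5 cm

On each constant-a segment, Δv = aΔt and Δx = v₀Δt + ½aΔt²; chain segment to segment.
0–2 s: v starts -8 cm/s; Δx = -8·2 + ½·-9·2² = -34 cm; v ends -26 cm/s.
2–7 s: v starts -26 cm/s; Δx = -26·5 + ½·-10·5² = -255 cm; v ends -76 cm/s.
7–12 s: v starts -76 cm/s; Δx = -76·5 + ½·-2·5² = -405 cm; v ends -86 cm/s.
12–17 s: v starts -86 cm/s; Δx = -86·5 + ½·1·5² = -417.5 cm; v ends -81 cm/s.
x(17) = 4 + Σ Δx = -1107.5 cm.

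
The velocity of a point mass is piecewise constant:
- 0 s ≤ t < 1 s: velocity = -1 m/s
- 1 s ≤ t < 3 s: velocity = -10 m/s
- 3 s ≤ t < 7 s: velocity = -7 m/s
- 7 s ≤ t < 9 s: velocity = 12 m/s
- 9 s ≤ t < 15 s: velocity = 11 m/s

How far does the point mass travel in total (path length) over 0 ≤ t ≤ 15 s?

Distance (not displacement) is the total path length: add the absolute areas under v-t.
0–1 s: |-1| × 1 = 1 m
1–3 s: |-10| × 2 = 20 m
3–7 s: |-7| × 4 = 28 m
7–9 s: |12| × 2 = 24 m
9–15 s: |11| × 6 = 66 m
Total distance = 139 m

139 m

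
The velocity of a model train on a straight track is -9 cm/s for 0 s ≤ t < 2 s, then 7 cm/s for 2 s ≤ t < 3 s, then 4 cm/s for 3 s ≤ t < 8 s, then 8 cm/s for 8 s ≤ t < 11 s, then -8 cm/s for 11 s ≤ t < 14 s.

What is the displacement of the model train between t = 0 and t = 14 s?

9 cm

Net displacement equals the area under the velocity-time graph (areas below the axis count negative).
0–2 s: -9 × 2 = -18 cm
2–3 s: 7 × 1 = 7 cm
3–8 s: 4 × 5 = 20 cm
8–11 s: 8 × 3 = 24 cm
11–14 s: -8 × 3 = -24 cm
Net displacement = 9 cm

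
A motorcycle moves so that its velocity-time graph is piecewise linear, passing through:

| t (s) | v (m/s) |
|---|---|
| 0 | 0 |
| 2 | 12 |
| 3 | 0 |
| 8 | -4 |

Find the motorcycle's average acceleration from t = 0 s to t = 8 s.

Average acceleration = Δv/Δt = (-4 − 0)/(8 − 0) = -0.5 m/s².

-0.5 m/s²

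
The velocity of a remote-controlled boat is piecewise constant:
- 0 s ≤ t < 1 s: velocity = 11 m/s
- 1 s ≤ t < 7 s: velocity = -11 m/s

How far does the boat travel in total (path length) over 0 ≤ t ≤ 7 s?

Distance (not displacement) is the total path length: add the absolute areas under v-t.
0–1 s: |11| × 1 = 11 m
1–7 s: |-11| × 6 = 66 m
Total distance = 77 m

77 m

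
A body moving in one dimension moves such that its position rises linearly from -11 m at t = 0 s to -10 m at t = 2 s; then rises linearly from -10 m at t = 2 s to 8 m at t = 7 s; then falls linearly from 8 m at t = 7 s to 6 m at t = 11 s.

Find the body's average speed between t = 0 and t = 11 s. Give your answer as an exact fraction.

21/11 m/s

Average speed = (total path length)/(elapsed time); on a piecewise-linear x-t graph the path length is Σ|Δx|.
0–2 s: |Δx| = |-10 − -11| = 1 m
2–7 s: |Δx| = |8 − -10| = 18 m
7–11 s: |Δx| = |6 − 8| = 2 m
Total path = 21 m; average speed = 21/11 = 21/11 m/s.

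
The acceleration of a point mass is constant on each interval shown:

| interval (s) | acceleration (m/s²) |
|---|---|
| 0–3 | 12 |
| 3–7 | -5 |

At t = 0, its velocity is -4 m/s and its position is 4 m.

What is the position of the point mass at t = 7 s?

134 m

On each constant-a segment, Δv = aΔt and Δx = v₀Δt + ½aΔt²; chain segment to segment.
0–3 s: v starts -4 m/s; Δx = -4·3 + ½·12·3² = 42 m; v ends 32 m/s.
3–7 s: v starts 32 m/s; Δx = 32·4 + ½·-5·4² = 88 m; v ends 12 m/s.
x(7) = 4 + Σ Δx = 134 m.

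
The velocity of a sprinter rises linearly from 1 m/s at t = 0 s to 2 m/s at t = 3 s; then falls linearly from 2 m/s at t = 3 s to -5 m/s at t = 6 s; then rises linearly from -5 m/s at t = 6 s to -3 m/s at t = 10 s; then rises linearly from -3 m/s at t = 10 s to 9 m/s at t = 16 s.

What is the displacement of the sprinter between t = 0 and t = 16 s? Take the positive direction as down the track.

2 m

Net displacement equals the area under the velocity-time graph (areas below the axis count negative).
0–3 s: ½(1 + 2)(3) = 4.5 m
3–6 s: ½(2 + -5)(3) = -4.5 m
6–10 s: ½(-5 + -3)(4) = -16 m
10–16 s: ½(-3 + 9)(6) = 18 m
Net displacement = 2 m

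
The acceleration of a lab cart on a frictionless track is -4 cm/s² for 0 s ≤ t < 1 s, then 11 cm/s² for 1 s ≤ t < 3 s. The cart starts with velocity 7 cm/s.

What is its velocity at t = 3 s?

Δv equals the area under the a-t graph; then v = v₀ + Δv.
0–1 s: -4 × 1 = -4 cm/s
1–3 s: 11 × 2 = 22 cm/s
Δv = 18 cm/s, so v(3) = 7 + (18) = 25 cm/s.

25 cm/s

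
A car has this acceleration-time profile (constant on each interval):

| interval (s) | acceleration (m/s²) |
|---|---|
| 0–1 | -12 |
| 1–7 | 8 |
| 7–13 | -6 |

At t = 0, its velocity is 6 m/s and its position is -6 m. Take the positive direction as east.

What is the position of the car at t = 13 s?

On each constant-a segment, Δv = aΔt and Δx = v₀Δt + ½aΔt²; chain segment to segment.
0–1 s: v starts 6 m/s; Δx = 6·1 + ½·-12·1² = 0 m; v ends -6 m/s.
1–7 s: v starts -6 m/s; Δx = -6·6 + ½·8·6² = 108 m; v ends 42 m/s.
7–13 s: v starts 42 m/s; Δx = 42·6 + ½·-6·6² = 144 m; v ends 6 m/s.
x(13) = -6 + Σ Δx = 246 m.

246 m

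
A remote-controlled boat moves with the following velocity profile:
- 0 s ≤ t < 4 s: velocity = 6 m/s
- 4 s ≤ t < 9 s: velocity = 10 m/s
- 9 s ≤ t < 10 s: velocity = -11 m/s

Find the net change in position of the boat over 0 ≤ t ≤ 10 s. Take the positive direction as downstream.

Displacement is the signed area under the v-t curve.
0–4 s: 6 × 4 = 24 m
4–9 s: 10 × 5 = 50 m
9–10 s: -11 × 1 = -11 m
Net displacement = 63 m

63 m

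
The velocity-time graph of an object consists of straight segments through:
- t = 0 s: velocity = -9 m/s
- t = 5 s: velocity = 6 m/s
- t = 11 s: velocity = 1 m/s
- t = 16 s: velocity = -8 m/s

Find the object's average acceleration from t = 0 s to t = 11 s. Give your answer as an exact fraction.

10/11 m/s²

Average acceleration = Δv/Δt = (1 − -9)/(11 − 0) = 10/11 m/s².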